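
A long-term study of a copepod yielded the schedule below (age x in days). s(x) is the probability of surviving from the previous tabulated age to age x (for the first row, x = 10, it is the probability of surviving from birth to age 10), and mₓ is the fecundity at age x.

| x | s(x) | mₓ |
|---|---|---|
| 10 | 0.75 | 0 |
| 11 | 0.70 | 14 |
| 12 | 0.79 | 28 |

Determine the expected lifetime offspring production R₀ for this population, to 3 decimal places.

Survivorship from birth: l_x = s_10·s_11·…·s_x.
  l_10 = 0.75000
  l_11 = 0.52500
  l_12 = 0.41475
R₀ = Σ l_x mₓ:
  age 10: 0.75000 × 0 = 0.0000
  age 11: 0.52500 × 14 = 7.3500
  age 12: 0.41475 × 28 = 11.6130
R₀ = 0.0000 + 7.3500 + 11.6130 = 18.9630

18.963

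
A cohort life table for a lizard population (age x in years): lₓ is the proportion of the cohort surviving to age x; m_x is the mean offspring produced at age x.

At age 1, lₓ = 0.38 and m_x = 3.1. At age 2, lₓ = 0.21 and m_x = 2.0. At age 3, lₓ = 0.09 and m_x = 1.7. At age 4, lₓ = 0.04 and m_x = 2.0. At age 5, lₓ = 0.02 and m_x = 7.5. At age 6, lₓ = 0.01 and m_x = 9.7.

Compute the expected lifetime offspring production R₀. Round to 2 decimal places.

2.08

R₀ = Σ lₓ m_x:
  age 1: 0.38 × 3.1 = 1.1780
  age 2: 0.21 × 2.0 = 0.4200
  age 3: 0.09 × 1.7 = 0.1530
  age 4: 0.04 × 2.0 = 0.0800
  age 5: 0.02 × 7.5 = 0.1500
  age 6: 0.01 × 9.7 = 0.0970
R₀ = 1.1780 + 0.4200 + 0.1530 + 0.0800 + 0.1500 + 0.0970 = 2.0780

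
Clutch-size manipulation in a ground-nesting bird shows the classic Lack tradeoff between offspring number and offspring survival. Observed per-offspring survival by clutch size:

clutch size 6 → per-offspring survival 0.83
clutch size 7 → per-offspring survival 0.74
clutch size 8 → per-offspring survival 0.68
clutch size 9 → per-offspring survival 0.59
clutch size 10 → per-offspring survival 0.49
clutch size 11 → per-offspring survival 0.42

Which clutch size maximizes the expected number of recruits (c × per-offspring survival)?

Expected recruits = c × s(c):
  c=6: 6 × 0.83 = 4.980
  c=7: 7 × 0.74 = 5.180
  c=8: 8 × 0.68 = 5.440
  c=9: 9 × 0.59 = 5.310
  c=10: 10 × 0.49 = 4.900
  c=11: 11 × 0.42 = 4.620
Maximum at c = 8 (5.440 recruits).

8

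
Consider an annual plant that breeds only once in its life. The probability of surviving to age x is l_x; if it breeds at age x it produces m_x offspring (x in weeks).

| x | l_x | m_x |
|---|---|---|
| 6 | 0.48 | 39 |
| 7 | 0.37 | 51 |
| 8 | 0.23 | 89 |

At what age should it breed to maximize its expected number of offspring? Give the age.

Expected offspring if breeding at age x = l_x × m_x:
  age 6: 0.48 × 39 = 18.720
  age 7: 0.37 × 51 = 18.870
  age 8: 0.23 × 89 = 20.470
Maximum at age 8 (20.470).

8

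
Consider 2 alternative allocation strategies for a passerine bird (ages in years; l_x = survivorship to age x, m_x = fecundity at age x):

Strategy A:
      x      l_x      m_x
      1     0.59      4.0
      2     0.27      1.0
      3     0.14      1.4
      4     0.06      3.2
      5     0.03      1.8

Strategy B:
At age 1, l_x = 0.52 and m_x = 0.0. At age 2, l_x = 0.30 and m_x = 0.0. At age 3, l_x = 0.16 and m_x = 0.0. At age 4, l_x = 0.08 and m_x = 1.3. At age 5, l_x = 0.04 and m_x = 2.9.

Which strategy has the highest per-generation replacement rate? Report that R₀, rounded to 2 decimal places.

3.07

Strategy A: R₀ = 0.59×4.0 + 0.27×1.0 + 0.14×1.4 + 0.06×3.2 + 0.03×1.8 = 3.0720
Strategy B: R₀ = 0.52×0.0 + 0.30×0.0 + 0.16×0.0 + 0.08×1.3 + 0.04×2.9 = 0.2200
Highest R₀: strategy A with 3.0720.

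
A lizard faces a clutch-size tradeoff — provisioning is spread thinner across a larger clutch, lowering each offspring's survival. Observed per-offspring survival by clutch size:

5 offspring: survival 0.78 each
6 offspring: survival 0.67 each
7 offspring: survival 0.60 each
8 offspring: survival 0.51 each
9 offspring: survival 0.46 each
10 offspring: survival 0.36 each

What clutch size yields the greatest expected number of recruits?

7

Expected recruits = c × s(c):
  c=5: 5 × 0.78 = 3.900
  c=6: 6 × 0.67 = 4.020
  c=7: 7 × 0.60 = 4.200
  c=8: 8 × 0.51 = 4.080
  c=9: 9 × 0.46 = 4.140
  c=10: 10 × 0.36 = 3.600
Maximum at c = 7 (4.200 recruits).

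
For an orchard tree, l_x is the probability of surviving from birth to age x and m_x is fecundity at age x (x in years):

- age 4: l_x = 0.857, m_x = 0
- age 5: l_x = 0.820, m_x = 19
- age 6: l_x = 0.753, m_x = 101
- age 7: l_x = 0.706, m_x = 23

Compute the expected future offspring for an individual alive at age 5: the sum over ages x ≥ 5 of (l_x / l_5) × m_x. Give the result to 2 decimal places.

131.55

l_5 = 0.820. Conditional survival from age 5 to x is l_x / l_5.
  x=5: (0.820/0.820) × 19 = 19.0000
  x=6: (0.753/0.820) × 101 = 92.7476
  x=7: (0.706/0.820) × 23 = 19.8024
Sum = 19.0000 + 92.7476 + 19.8024 = 131.5500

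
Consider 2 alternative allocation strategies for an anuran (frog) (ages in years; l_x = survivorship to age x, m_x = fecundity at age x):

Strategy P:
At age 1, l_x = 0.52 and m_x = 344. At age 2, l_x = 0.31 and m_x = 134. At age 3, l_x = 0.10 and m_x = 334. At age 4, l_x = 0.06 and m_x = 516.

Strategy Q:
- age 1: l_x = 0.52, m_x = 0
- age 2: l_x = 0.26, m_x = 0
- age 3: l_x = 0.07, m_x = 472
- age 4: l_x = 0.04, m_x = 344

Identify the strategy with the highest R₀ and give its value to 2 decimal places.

284.78

Strategy P: R₀ = 0.52×344 + 0.31×134 + 0.10×334 + 0.06×516 = 284.7800
Strategy Q: R₀ = 0.52×0 + 0.26×0 + 0.07×472 + 0.04×344 = 46.8000
Highest R₀: strategy P with 284.7800.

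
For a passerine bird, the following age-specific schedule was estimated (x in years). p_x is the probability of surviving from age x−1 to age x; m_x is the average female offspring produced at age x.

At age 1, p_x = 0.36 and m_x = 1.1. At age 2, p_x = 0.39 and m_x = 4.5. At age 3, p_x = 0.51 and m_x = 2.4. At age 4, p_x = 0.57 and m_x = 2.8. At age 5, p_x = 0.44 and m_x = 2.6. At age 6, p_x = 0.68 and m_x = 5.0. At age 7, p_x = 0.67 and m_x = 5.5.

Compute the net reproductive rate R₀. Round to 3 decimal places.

1.467

Survivorship from birth: l_x = p_1·p_2·…·p_x.
  l_1 = 0.36000
  l_2 = 0.14040
  l_3 = 0.07160
  l_4 = 0.04081
  l_5 = 0.01796
  l_6 = 0.01221
  l_7 = 0.00818
R₀ = Σ l_x m_x:
  age 1: 0.36000 × 1.1 = 0.3960
  age 2: 0.14040 × 4.5 = 0.6318
  age 3: 0.07160 × 2.4 = 0.1718
  age 4: 0.04081 × 2.8 = 0.1143
  age 5: 0.01796 × 2.6 = 0.0467
  age 6: 0.01221 × 5.0 = 0.0611
  age 7: 0.00818 × 5.5 = 0.0450
R₀ = 0.3960 + 0.6318 + 0.1718 + 0.1143 + 0.0467 + 0.0611 + 0.0450 = 1.4666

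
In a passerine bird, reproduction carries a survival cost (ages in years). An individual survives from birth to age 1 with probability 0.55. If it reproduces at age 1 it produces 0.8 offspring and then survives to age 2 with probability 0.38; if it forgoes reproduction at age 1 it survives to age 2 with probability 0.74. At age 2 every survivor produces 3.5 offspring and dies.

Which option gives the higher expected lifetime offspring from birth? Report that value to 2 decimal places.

1.42

breed at age 1: R₀ = 0.55 × (0.8 + 0.38 × 3.5) = 0.55 × 2.1300 = 1.1715
delay to age 2: R₀ = 0.55 × (0.74 × 3.5) = 0.55 × 2.5900 = 1.4245
Higher: delay to age 2 (1.4245).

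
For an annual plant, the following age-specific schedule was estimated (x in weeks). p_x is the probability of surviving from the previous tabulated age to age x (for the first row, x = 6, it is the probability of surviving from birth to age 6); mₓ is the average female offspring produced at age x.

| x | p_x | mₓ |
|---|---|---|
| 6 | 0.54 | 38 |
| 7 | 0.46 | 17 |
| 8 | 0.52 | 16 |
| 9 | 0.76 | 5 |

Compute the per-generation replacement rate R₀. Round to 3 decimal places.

27.300

Survivorship from birth: l_x = p_6·p_7·…·p_x.
  l_6 = 0.54000
  l_7 = 0.24840
  l_8 = 0.12917
  l_9 = 0.09817
R₀ = Σ l_x mₓ:
  age 6: 0.54000 × 38 = 20.5200
  age 7: 0.24840 × 17 = 4.2228
  age 8: 0.12917 × 16 = 2.0667
  age 9: 0.09817 × 5 = 0.4908
R₀ = 20.5200 + 4.2228 + 2.0667 + 0.4908 = 27.3004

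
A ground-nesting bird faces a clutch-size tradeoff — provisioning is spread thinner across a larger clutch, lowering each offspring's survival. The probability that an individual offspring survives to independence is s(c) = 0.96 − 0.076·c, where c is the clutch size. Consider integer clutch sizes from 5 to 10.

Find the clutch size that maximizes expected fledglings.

Expected fledglings = c × s(c):
  c=5: 5 × 0.580 = 2.900
  c=6: 6 × 0.504 = 3.024
  c=7: 7 × 0.428 = 2.996
  c=8: 8 × 0.352 = 2.816
  c=9: 9 × 0.276 = 2.484
  c=10: 10 × 0.200 = 2.000
Maximum at c = 6 (3.024 fledglings).

6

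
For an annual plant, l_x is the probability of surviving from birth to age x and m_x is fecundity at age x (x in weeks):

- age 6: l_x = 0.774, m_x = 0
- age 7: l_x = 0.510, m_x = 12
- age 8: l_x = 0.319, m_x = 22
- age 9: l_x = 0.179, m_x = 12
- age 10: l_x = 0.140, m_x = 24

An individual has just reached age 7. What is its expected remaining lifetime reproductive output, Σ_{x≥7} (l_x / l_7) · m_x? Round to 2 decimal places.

l_7 = 0.510. Conditional survival from age 7 to x is l_x / l_7.
  x=7: (0.510/0.510) × 12 = 12.0000
  x=8: (0.319/0.510) × 22 = 13.7608
  x=9: (0.179/0.510) × 12 = 4.2118
  x=10: (0.140/0.510) × 24 = 6.5882
Sum = 12.0000 + 13.7608 + 4.2118 + 6.5882 = 36.5608

36.56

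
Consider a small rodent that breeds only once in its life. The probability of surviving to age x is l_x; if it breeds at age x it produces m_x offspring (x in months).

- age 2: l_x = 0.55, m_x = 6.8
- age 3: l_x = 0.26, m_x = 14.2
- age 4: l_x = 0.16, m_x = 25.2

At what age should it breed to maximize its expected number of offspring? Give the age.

Expected offspring if breeding at age x = l_x × m_x:
  age 2: 0.55 × 6.8 = 3.740
  age 3: 0.26 × 14.2 = 3.692
  age 4: 0.16 × 25.2 = 4.032
Maximum at age 4 (4.032).

4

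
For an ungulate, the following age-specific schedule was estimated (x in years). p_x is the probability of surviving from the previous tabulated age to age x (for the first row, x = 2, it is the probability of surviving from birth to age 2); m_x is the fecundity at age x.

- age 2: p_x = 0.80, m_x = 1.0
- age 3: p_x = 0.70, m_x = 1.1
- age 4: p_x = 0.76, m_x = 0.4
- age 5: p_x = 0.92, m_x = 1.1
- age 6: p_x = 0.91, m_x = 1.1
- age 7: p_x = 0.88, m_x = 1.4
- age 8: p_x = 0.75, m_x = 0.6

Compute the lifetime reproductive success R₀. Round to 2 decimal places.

Survivorship from birth: l_x = p_2·p_3·…·p_x.
  l_2 = 0.80000
  l_3 = 0.56000
  l_4 = 0.42560
  l_5 = 0.39155
  l_6 = 0.35631
  l_7 = 0.31355
  l_8 = 0.23517
R₀ = Σ l_x m_x:
  age 2: 0.80000 × 1.0 = 0.8000
  age 3: 0.56000 × 1.1 = 0.6160
  age 4: 0.42560 × 0.4 = 0.1702
  age 5: 0.39155 × 1.1 = 0.4307
  age 6: 0.35631 × 1.1 = 0.3919
  age 7: 0.31355 × 1.4 = 0.4390
  age 8: 0.23517 × 0.6 = 0.1411
R₀ = 0.8000 + 0.6160 + 0.1702 + 0.4307 + 0.3919 + 0.4390 + 0.1411 = 2.9890

2.99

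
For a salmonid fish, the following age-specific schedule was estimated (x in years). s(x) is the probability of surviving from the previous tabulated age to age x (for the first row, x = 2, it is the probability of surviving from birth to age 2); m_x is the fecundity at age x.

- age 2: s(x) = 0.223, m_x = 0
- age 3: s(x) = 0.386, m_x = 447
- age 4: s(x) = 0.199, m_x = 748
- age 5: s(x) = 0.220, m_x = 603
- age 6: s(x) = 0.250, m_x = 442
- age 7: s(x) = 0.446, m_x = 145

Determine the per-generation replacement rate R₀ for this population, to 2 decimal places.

54.04

Survivorship from birth: l_x = s_2·s_3·…·s_x.
  l_2 = 0.22300
  l_3 = 0.08608
  l_4 = 0.01713
  l_5 = 0.00377
  l_6 = 0.00094
  l_7 = 0.00042
R₀ = Σ l_x m_x:
  age 2: 0.22300 × 0 = 0.0000
  age 3: 0.08608 × 447 = 38.4778
  age 4: 0.01713 × 748 = 12.8132
  age 5: 0.00377 × 603 = 2.2733
  age 6: 0.00094 × 442 = 0.4155
  age 7: 0.00042 × 145 = 0.0609
R₀ = 0.0000 + 38.4778 + 12.8132 + 2.2733 + 0.4155 + 0.0609 = 54.0407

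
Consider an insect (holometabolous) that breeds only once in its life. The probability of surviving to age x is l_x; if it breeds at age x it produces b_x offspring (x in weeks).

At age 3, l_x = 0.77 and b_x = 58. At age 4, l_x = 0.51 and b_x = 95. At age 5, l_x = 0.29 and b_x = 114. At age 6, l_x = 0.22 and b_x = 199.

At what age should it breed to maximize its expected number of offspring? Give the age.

Expected offspring if breeding at age x = l_x × b_x:
  age 3: 0.77 × 58 = 44.660
  age 4: 0.51 × 95 = 48.450
  age 5: 0.29 × 114 = 33.060
  age 6: 0.22 × 199 = 43.780
Maximum at age 4 (48.450).

4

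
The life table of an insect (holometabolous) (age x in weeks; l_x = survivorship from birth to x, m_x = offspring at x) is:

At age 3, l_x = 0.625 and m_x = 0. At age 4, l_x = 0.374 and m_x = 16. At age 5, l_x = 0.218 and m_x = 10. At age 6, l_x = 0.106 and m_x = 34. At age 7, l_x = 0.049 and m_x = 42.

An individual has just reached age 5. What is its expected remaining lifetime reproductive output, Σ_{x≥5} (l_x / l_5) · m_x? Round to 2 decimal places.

l_5 = 0.218. Conditional survival from age 5 to x is l_x / l_5.
  x=5: (0.218/0.218) × 10 = 10.0000
  x=6: (0.106/0.218) × 34 = 16.5321
  x=7: (0.049/0.218) × 42 = 9.4404
Sum = 10.0000 + 16.5321 + 9.4404 = 35.9725

35.97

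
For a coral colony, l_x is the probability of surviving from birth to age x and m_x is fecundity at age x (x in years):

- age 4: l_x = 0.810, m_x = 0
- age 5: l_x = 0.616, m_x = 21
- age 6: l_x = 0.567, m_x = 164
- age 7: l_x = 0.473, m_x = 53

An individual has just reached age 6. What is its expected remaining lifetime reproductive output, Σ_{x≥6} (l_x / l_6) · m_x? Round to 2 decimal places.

208.21

l_6 = 0.567. Conditional survival from age 6 to x is l_x / l_6.
  x=6: (0.567/0.567) × 164 = 164.0000
  x=7: (0.473/0.567) × 53 = 44.2134
Sum = 164.0000 + 44.2134 = 208.2134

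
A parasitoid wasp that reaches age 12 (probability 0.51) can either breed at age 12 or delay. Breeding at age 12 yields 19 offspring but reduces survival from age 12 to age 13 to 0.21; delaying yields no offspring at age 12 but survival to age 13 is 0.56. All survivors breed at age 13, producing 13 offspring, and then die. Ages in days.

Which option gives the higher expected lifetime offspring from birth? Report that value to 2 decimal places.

11.08

breed at age 12: R₀ = 0.51 × (19 + 0.21 × 13) = 0.51 × 21.7300 = 11.0823
delay to age 13: R₀ = 0.51 × (0.56 × 13) = 0.51 × 7.2800 = 3.7128
Higher: breed at age 12 (11.0823).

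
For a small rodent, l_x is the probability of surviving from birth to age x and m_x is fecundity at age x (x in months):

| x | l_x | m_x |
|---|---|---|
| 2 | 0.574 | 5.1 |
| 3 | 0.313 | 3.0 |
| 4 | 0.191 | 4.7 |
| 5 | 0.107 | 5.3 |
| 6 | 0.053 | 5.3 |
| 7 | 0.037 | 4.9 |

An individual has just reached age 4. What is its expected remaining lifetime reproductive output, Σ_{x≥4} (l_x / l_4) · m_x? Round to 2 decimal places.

10.09

l_4 = 0.191. Conditional survival from age 4 to x is l_x / l_4.
  x=4: (0.191/0.191) × 4.7 = 4.7000
  x=5: (0.107/0.191) × 5.3 = 2.9691
  x=6: (0.053/0.191) × 5.3 = 1.4707
  x=7: (0.037/0.191) × 4.9 = 0.9492
Sum = 4.7000 + 2.9691 + 1.4707 + 0.9492 = 10.0890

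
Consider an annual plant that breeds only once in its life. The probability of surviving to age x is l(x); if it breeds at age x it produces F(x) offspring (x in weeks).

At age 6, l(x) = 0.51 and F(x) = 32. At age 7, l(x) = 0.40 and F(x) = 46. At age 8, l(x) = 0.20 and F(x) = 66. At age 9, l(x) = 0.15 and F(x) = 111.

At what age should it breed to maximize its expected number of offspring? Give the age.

7

Expected offspring if breeding at age x = l(x) × F(x):
  age 6: 0.51 × 32 = 16.320
  age 7: 0.40 × 46 = 18.400
  age 8: 0.20 × 66 = 13.200
  age 9: 0.15 × 111 = 16.650
Maximum at age 7 (18.400).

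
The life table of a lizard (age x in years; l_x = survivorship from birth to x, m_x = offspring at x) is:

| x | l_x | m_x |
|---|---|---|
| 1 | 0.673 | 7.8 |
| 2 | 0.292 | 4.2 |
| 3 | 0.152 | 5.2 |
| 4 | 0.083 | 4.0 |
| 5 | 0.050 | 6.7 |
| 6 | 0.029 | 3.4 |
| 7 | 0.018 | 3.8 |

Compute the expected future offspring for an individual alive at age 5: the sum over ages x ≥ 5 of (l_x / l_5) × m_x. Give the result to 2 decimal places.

10.04

l_5 = 0.050. Conditional survival from age 5 to x is l_x / l_5.
  x=5: (0.050/0.050) × 6.7 = 6.7000
  x=6: (0.029/0.050) × 3.4 = 1.9720
  x=7: (0.018/0.050) × 3.8 = 1.3680
Sum = 6.7000 + 1.9720 + 1.3680 = 10.0400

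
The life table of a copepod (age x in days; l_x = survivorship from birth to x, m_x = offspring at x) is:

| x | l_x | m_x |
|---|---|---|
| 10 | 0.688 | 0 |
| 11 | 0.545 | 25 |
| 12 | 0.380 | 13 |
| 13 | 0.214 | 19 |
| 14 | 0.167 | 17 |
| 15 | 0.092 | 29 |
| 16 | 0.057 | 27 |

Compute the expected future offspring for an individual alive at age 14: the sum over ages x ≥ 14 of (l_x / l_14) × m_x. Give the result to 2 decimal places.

42.19

l_14 = 0.167. Conditional survival from age 14 to x is l_x / l_14.
  x=14: (0.167/0.167) × 17 = 17.0000
  x=15: (0.092/0.167) × 29 = 15.9760
  x=16: (0.057/0.167) × 27 = 9.2156
Sum = 17.0000 + 15.9760 + 9.2156 = 42.1916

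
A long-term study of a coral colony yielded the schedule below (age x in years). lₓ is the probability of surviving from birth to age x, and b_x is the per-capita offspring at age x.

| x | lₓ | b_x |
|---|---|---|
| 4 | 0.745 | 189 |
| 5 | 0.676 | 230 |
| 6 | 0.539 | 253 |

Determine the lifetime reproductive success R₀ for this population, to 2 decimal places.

432.65

R₀ = Σ lₓ b_x:
  age 4: 0.745 × 189 = 140.8050
  age 5: 0.676 × 230 = 155.4800
  age 6: 0.539 × 253 = 136.3670
R₀ = 140.8050 + 155.4800 + 136.3670 = 432.6520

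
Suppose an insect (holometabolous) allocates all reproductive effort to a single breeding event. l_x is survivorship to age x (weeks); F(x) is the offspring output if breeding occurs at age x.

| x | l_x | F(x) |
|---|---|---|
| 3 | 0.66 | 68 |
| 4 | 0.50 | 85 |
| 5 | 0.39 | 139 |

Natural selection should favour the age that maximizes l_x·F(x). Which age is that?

5

Expected offspring if breeding at age x = l_x × F(x):
  age 3: 0.66 × 68 = 44.880
  age 4: 0.50 × 85 = 42.500
  age 5: 0.39 × 139 = 54.210
Maximum at age 5 (54.210).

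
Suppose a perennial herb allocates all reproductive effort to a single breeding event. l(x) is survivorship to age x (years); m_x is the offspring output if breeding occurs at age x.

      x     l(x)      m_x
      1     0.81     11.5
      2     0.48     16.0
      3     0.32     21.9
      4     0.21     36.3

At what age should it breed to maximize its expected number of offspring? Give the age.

Expected offspring if breeding at age x = l(x) × m_x:
  age 1: 0.81 × 11.5 = 9.315
  age 2: 0.48 × 16.0 = 7.680
  age 3: 0.32 × 21.9 = 7.008
  age 4: 0.21 × 36.3 = 7.623
Maximum at age 1 (9.315).

1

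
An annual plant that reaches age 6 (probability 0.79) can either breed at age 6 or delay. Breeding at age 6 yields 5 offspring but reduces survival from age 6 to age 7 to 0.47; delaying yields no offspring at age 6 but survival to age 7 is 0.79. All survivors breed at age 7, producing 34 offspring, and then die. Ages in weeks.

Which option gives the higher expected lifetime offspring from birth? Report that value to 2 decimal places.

21.22

breed at age 6: R₀ = 0.79 × (5 + 0.47 × 34) = 0.79 × 20.9800 = 16.5742
delay to age 7: R₀ = 0.79 × (0.79 × 34) = 0.79 × 26.8600 = 21.2194
Higher: delay to age 7 (21.2194).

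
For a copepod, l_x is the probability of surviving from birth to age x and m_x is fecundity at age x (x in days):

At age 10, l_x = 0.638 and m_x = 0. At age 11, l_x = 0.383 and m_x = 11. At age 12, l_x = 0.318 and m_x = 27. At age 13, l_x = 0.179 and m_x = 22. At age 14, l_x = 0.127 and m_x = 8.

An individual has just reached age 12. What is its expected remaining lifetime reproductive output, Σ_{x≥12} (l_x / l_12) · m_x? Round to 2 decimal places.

42.58

l_12 = 0.318. Conditional survival from age 12 to x is l_x / l_12.
  x=12: (0.318/0.318) × 27 = 27.0000
  x=13: (0.179/0.318) × 22 = 12.3836
  x=14: (0.127/0.318) × 8 = 3.1950
Sum = 27.0000 + 12.3836 + 3.1950 = 42.5786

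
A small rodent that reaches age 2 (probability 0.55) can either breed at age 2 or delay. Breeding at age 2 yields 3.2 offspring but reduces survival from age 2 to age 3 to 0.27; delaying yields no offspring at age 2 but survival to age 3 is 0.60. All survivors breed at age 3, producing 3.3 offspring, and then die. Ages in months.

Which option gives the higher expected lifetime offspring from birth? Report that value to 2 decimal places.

breed at age 2: R₀ = 0.55 × (3.2 + 0.27 × 3.3) = 0.55 × 4.0910 = 2.2501
delay to age 3: R₀ = 0.55 × (0.60 × 3.3) = 0.55 × 1.9800 = 1.0890
Higher: breed at age 2 (2.2501).

2.25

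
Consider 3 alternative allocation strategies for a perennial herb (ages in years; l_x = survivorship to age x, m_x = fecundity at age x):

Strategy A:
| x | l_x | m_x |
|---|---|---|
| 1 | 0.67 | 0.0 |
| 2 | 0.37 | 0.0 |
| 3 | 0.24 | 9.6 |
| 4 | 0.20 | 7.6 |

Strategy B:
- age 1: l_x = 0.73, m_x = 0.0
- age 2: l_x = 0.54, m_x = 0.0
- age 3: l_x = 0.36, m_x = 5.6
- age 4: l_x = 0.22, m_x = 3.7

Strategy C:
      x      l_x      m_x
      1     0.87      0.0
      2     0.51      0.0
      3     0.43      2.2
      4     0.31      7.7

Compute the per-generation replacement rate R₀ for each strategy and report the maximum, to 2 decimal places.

Strategy A: R₀ = 0.67×0.0 + 0.37×0.0 + 0.24×9.6 + 0.20×7.6 = 3.8240
Strategy B: R₀ = 0.73×0.0 + 0.54×0.0 + 0.36×5.6 + 0.22×3.7 = 2.8300
Strategy C: R₀ = 0.87×0.0 + 0.51×0.0 + 0.43×2.2 + 0.31×7.7 = 3.3330
Highest R₀: strategy A with 3.8240.

3.82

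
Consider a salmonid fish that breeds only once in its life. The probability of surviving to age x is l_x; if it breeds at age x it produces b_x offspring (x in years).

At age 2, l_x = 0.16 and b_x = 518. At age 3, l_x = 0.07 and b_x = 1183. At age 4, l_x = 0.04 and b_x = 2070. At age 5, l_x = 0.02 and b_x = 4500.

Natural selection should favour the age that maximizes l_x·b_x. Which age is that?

5

Expected offspring if breeding at age x = l_x × b_x:
  age 2: 0.16 × 518 = 82.880
  age 3: 0.07 × 1183 = 82.810
  age 4: 0.04 × 2070 = 82.800
  age 5: 0.02 × 4500 = 90.000
Maximum at age 5 (90.000).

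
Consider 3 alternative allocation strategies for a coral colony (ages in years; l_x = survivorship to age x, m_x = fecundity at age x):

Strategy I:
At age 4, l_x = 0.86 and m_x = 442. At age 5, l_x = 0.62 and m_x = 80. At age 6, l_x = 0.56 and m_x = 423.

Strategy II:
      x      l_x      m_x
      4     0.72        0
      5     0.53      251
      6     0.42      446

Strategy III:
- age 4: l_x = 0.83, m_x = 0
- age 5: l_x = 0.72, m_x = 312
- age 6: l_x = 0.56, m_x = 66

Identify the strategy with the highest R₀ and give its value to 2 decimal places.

666.60

Strategy I: R₀ = 0.86×442 + 0.62×80 + 0.56×423 = 666.6000
Strategy II: R₀ = 0.72×0 + 0.53×251 + 0.42×446 = 320.3500
Strategy III: R₀ = 0.83×0 + 0.72×312 + 0.56×66 = 261.6000
Highest R₀: strategy I with 666.6000.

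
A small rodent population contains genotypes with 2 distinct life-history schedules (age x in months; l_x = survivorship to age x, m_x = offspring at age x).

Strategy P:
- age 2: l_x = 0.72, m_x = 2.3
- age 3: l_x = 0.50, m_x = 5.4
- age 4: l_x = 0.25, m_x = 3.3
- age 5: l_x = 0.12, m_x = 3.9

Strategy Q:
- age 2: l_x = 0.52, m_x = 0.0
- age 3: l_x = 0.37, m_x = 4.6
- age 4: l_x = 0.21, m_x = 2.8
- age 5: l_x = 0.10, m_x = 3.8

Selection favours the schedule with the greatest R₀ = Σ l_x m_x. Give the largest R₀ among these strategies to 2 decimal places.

Strategy P: R₀ = 0.72×2.3 + 0.50×5.4 + 0.25×3.3 + 0.12×3.9 = 5.6490
Strategy Q: R₀ = 0.52×0.0 + 0.37×4.6 + 0.21×2.8 + 0.10×3.8 = 2.6700
Highest R₀: strategy P with 5.6490.

5.65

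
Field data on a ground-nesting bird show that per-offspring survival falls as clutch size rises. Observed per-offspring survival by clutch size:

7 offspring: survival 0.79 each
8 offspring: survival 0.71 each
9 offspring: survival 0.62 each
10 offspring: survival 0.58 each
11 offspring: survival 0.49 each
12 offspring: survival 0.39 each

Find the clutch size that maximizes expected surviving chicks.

Expected surviving chicks = c × s(c):
  c=7: 7 × 0.79 = 5.530
  c=8: 8 × 0.71 = 5.680
  c=9: 9 × 0.62 = 5.580
  c=10: 10 × 0.58 = 5.800
  c=11: 11 × 0.49 = 5.390
  c=12: 12 × 0.39 = 4.680
Maximum at c = 10 (5.800 surviving chicks).

10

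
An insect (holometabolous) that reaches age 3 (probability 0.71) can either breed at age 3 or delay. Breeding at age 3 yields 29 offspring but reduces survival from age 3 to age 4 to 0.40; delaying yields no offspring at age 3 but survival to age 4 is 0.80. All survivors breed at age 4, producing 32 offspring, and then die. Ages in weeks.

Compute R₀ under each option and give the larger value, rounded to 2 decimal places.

29.68

breed at age 3: R₀ = 0.71 × (29 + 0.40 × 32) = 0.71 × 41.8000 = 29.6780
delay to age 4: R₀ = 0.71 × (0.80 × 32) = 0.71 × 25.6000 = 18.1760
Higher: breed at age 3 (29.6780).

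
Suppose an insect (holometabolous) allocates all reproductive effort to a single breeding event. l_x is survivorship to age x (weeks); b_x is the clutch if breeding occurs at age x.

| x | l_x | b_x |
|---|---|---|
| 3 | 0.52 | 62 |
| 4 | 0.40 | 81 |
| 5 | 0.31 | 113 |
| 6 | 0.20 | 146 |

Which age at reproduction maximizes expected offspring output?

Expected offspring if breeding at age x = l_x × b_x:
  age 3: 0.52 × 62 = 32.240
  age 4: 0.40 × 81 = 32.400
  age 5: 0.31 × 113 = 35.030
  age 6: 0.20 × 146 = 29.200
Maximum at age 5 (35.030).

5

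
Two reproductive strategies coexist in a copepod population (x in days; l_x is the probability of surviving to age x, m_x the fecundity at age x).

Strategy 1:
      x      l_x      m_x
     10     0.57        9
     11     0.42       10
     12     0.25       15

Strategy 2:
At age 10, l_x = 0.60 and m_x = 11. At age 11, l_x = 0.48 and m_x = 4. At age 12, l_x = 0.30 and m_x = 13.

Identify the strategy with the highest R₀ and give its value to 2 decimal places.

13.08

Strategy 1: R₀ = 0.57×9 + 0.42×10 + 0.25×15 = 13.0800
Strategy 2: R₀ = 0.60×11 + 0.48×4 + 0.30×13 = 12.4200
Highest R₀: strategy 1 with 13.0800.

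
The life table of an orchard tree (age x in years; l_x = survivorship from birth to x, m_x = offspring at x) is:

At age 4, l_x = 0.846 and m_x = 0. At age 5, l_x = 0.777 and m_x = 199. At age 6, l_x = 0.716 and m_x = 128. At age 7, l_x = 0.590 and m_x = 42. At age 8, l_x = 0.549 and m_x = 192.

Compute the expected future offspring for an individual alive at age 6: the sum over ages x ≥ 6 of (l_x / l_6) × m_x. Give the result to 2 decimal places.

l_6 = 0.716. Conditional survival from age 6 to x is l_x / l_6.
  x=6: (0.716/0.716) × 128 = 128.0000
  x=7: (0.590/0.716) × 42 = 34.6089
  x=8: (0.549/0.716) × 192 = 147.2179
Sum = 128.0000 + 34.6089 + 147.2179 = 309.8268

309.83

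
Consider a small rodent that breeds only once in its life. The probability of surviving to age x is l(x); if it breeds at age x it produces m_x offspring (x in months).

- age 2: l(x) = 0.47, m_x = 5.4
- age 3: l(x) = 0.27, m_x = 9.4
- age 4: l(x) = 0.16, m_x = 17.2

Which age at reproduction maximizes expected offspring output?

4

Expected offspring if breeding at age x = l(x) × m_x:
  age 2: 0.47 × 5.4 = 2.538
  age 3: 0.27 × 9.4 = 2.538
  age 4: 0.16 × 17.2 = 2.752
Maximum at age 4 (2.752).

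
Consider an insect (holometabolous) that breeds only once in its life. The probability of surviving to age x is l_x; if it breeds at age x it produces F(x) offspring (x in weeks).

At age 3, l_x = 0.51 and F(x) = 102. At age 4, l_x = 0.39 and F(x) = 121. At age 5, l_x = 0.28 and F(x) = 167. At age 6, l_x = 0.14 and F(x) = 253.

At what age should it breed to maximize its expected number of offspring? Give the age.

3

Expected offspring if breeding at age x = l_x × F(x):
  age 3: 0.51 × 102 = 52.020
  age 4: 0.39 × 121 = 47.190
  age 5: 0.28 × 167 = 46.760
  age 6: 0.14 × 253 = 35.420
Maximum at age 3 (52.020).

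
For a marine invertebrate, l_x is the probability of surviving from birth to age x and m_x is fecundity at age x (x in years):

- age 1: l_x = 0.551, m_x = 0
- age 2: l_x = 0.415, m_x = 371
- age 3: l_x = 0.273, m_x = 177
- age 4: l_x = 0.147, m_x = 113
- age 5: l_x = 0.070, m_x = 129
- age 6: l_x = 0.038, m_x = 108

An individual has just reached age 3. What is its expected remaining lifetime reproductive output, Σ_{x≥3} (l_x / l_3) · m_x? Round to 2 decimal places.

285.96

l_3 = 0.273. Conditional survival from age 3 to x is l_x / l_3.
  x=3: (0.273/0.273) × 177 = 177.0000
  x=4: (0.147/0.273) × 113 = 60.8462
  x=5: (0.070/0.273) × 129 = 33.0769
  x=6: (0.038/0.273) × 108 = 15.0330
Sum = 177.0000 + 60.8462 + 33.0769 + 15.0330 = 285.9560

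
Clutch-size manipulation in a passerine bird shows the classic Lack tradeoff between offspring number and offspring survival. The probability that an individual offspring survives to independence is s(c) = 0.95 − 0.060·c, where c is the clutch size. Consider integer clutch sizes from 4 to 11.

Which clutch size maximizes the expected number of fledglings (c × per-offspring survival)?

8

Expected fledglings = c × s(c):
  c=4: 4 × 0.710 = 2.840
  c=5: 5 × 0.650 = 3.250
  c=6: 6 × 0.590 = 3.540
  c=7: 7 × 0.530 = 3.710
  c=8: 8 × 0.470 = 3.760
  c=9: 9 × 0.410 = 3.690
  c=10: 10 × 0.350 = 3.500
  c=11: 11 × 0.290 = 3.190
Maximum at c = 8 (3.760 fledglings).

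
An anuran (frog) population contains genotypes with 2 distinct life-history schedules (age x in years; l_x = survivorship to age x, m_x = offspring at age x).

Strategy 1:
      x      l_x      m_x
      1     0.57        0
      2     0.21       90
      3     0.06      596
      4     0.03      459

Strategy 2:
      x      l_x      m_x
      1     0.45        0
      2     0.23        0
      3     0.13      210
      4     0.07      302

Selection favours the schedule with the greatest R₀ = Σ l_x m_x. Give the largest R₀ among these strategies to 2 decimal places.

Strategy 1: R₀ = 0.57×0 + 0.21×90 + 0.06×596 + 0.03×459 = 68.4300
Strategy 2: R₀ = 0.45×0 + 0.23×0 + 0.13×210 + 0.07×302 = 48.4400
Highest R₀: strategy 1 with 68.4300.

68.43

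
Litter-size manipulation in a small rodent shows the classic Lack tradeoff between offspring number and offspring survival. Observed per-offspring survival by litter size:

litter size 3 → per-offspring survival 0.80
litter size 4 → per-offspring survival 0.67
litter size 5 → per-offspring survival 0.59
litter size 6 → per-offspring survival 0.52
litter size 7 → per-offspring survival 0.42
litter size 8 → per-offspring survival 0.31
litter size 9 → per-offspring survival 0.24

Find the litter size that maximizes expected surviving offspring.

6

Expected surviving offspring = c × s(c):
  c=3: 3 × 0.80 = 2.400
  c=4: 4 × 0.67 = 2.680
  c=5: 5 × 0.59 = 2.950
  c=6: 6 × 0.52 = 3.120
  c=7: 7 × 0.42 = 2.940
  c=8: 8 × 0.31 = 2.480
  c=9: 9 × 0.24 = 2.160
Maximum at c = 6 (3.120 surviving offspring).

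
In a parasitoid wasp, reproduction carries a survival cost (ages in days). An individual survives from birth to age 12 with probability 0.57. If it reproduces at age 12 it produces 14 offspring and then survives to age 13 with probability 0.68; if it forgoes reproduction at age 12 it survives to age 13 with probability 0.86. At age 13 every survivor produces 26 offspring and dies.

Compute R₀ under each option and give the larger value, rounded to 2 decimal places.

breed at age 12: R₀ = 0.57 × (14 + 0.68 × 26) = 0.57 × 31.6800 = 18.0576
delay to age 13: R₀ = 0.57 × (0.86 × 26) = 0.57 × 22.3600 = 12.7452
Higher: breed at age 12 (18.0576).

18.06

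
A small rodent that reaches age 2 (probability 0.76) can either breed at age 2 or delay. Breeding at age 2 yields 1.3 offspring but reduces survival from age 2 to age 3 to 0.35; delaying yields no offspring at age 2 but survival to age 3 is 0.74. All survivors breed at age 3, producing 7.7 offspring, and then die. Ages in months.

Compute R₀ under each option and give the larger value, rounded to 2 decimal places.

4.33

breed at age 2: R₀ = 0.76 × (1.3 + 0.35 × 7.7) = 0.76 × 3.9950 = 3.0362
delay to age 3: R₀ = 0.76 × (0.74 × 7.7) = 0.76 × 5.6980 = 4.3305
Higher: delay to age 3 (4.3305).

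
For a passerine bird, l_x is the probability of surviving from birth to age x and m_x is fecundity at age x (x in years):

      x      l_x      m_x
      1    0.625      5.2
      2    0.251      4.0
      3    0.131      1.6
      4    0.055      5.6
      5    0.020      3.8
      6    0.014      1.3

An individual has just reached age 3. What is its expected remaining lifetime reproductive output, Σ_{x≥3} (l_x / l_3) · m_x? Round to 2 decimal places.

4.67

l_3 = 0.131. Conditional survival from age 3 to x is l_x / l_3.
  x=3: (0.131/0.131) × 1.6 = 1.6000
  x=4: (0.055/0.131) × 5.6 = 2.3511
  x=5: (0.020/0.131) × 3.8 = 0.5802
  x=6: (0.014/0.131) × 1.3 = 0.1389
Sum = 1.6000 + 2.3511 + 0.5802 + 0.1389 = 4.6702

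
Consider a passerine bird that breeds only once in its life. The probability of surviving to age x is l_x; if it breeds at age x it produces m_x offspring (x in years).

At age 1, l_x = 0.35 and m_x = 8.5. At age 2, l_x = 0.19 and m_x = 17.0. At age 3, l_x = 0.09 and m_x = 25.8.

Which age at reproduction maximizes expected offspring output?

Expected offspring if breeding at age x = l_x × m_x:
  age 1: 0.35 × 8.5 = 2.975
  age 2: 0.19 × 17.0 = 3.230
  age 3: 0.09 × 25.8 = 2.322
Maximum at age 2 (3.230).

2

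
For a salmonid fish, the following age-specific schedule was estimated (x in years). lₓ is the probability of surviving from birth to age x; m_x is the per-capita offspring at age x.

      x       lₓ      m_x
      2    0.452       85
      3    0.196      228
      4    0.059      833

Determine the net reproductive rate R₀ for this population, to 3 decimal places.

R₀ = Σ lₓ m_x:
  age 2: 0.452 × 85 = 38.4200
  age 3: 0.196 × 228 = 44.6880
  age 4: 0.059 × 833 = 49.1470
R₀ = 38.4200 + 44.6880 + 49.1470 = 132.2550

132.255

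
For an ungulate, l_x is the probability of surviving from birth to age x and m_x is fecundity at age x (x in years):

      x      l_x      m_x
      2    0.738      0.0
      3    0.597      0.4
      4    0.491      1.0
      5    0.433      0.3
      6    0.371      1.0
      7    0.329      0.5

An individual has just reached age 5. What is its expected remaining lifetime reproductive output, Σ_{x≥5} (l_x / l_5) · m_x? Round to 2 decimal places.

l_5 = 0.433. Conditional survival from age 5 to x is l_x / l_5.
  x=5: (0.433/0.433) × 0.3 = 0.3000
  x=6: (0.371/0.433) × 1.0 = 0.8568
  x=7: (0.329/0.433) × 0.5 = 0.3799
Sum = 0.3000 + 0.8568 + 0.3799 = 1.5367

1.54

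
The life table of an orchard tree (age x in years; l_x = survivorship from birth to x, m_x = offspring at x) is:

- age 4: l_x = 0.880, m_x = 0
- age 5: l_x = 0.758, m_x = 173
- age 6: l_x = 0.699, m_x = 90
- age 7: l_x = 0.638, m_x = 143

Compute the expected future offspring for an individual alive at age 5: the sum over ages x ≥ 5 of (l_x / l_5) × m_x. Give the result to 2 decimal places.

l_5 = 0.758. Conditional survival from age 5 to x is l_x / l_5.
  x=5: (0.758/0.758) × 173 = 173.0000
  x=6: (0.699/0.758) × 90 = 82.9947
  x=7: (0.638/0.758) × 143 = 120.3615
Sum = 173.0000 + 82.9947 + 120.3615 = 376.3562

376.36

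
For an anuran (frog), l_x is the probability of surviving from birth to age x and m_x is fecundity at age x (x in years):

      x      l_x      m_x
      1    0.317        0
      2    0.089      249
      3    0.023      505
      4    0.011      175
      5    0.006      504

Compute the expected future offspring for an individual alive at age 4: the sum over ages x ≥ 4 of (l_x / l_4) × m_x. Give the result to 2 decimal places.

l_4 = 0.011. Conditional survival from age 4 to x is l_x / l_4.
  x=4: (0.011/0.011) × 175 = 175.0000
  x=5: (0.006/0.011) × 504 = 274.9091
Sum = 175.0000 + 274.9091 = 449.9091

449.91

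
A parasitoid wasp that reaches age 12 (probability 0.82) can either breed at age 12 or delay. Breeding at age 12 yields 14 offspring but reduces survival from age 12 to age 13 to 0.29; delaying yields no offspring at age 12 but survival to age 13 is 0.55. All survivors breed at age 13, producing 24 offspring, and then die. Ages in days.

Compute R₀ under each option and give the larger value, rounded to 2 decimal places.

17.19

breed at age 12: R₀ = 0.82 × (14 + 0.29 × 24) = 0.82 × 20.9600 = 17.1872
delay to age 13: R₀ = 0.82 × (0.55 × 24) = 0.82 × 13.2000 = 10.8240
Higher: breed at age 12 (17.1872).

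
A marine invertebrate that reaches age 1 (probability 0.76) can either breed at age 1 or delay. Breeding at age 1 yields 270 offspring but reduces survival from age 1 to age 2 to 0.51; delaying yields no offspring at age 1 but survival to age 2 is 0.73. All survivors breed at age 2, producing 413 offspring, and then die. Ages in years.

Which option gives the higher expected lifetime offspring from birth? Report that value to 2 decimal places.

365.28

breed at age 1: R₀ = 0.76 × (270 + 0.51 × 413) = 0.76 × 480.6300 = 365.2788
delay to age 2: R₀ = 0.76 × (0.73 × 413) = 0.76 × 301.4900 = 229.1324
Higher: breed at age 1 (365.2788).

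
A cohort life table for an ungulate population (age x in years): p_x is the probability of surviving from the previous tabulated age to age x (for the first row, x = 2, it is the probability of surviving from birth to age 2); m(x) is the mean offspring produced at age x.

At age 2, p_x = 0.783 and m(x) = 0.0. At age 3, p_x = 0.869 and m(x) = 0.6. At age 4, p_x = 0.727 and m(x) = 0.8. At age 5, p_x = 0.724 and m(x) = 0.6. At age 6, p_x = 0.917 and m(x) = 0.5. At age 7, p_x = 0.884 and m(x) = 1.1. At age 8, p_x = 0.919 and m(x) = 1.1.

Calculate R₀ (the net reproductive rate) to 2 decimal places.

Survivorship from birth: l_x = p_2·p_3·…·p_x.
  l_2 = 0.78300
  l_3 = 0.68043
  l_4 = 0.49467
  l_5 = 0.35814
  l_6 = 0.32842
  l_7 = 0.29032
  l_8 = 0.26680
R₀ = Σ l_x m(x):
  age 2: 0.78300 × 0.0 = 0.0000
  age 3: 0.68043 × 0.6 = 0.4083
  age 4: 0.49467 × 0.8 = 0.3957
  age 5: 0.35814 × 0.6 = 0.2149
  age 6: 0.32842 × 0.5 = 0.1642
  age 7: 0.29032 × 1.1 = 0.3194
  age 8: 0.26680 × 1.1 = 0.2935
R₀ = 0.0000 + 0.4083 + 0.3957 + 0.2149 + 0.1642 + 0.3194 + 0.2935 = 1.7959

1.80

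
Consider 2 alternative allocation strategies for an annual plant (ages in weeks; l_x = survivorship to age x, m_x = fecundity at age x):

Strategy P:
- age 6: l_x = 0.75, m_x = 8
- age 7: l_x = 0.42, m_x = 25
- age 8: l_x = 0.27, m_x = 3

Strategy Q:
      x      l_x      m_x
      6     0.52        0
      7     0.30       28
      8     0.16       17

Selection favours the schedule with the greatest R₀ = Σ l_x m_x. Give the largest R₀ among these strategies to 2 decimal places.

17.31

Strategy P: R₀ = 0.75×8 + 0.42×25 + 0.27×3 = 17.3100
Strategy Q: R₀ = 0.52×0 + 0.30×28 + 0.16×17 = 11.1200
Highest R₀: strategy P with 17.3100.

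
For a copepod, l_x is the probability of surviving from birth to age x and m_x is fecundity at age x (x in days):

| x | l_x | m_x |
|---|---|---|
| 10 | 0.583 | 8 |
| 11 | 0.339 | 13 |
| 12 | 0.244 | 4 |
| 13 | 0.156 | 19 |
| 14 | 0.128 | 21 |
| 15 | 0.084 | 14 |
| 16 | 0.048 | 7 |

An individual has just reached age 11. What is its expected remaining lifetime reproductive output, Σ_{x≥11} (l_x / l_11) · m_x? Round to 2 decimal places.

37.01

l_11 = 0.339. Conditional survival from age 11 to x is l_x / l_11.
  x=11: (0.339/0.339) × 13 = 13.0000
  x=12: (0.244/0.339) × 4 = 2.8791
  x=13: (0.156/0.339) × 19 = 8.7434
  x=14: (0.128/0.339) × 21 = 7.9292
  x=15: (0.084/0.339) × 14 = 3.4690
  x=16: (0.048/0.339) × 7 = 0.9912
Sum = 13.0000 + 2.8791 + 8.7434 + 7.9292 + 3.4690 + 0.9912 = 37.0118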